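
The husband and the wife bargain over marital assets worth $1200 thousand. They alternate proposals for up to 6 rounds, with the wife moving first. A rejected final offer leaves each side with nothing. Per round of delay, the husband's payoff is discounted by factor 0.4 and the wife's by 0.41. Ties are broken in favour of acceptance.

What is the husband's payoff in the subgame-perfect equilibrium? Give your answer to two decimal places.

Work backward from the last round.
Round 6 (the husband proposes): the wife will accept anything ≥ 0, so the husband offers 0 and keeps 1200.
Round 5 (the wife proposes): the husband can get 1200 next round, worth 0.4 × 1200 = 480 now; the wife offers that and keeps 720.
Round 4 (the husband proposes): the wife can get 720 next round, worth 0.41 × 720 = 295.2 now. The husband offers 295.2 and keeps 1200 − 295.2 = 904.8.
Round 3 (the wife proposes): the husband can get 904.8 next round, worth 0.4 × 904.8 = 361.92 now. The wife offers 361.92 and keeps 1200 − 361.92 = 838.08.
Round 2 (the husband proposes): the wife can get 838.08 next round, worth 0.41 × 838.08 = 343.6128 now; the husband offers that and keeps 856.3872.
Round 1 (the wife proposes): the husband can get 856.3872 next round, worth 0.4 × 856.3872 = 342.55488 now, so the wife offers 342.55488, keeping 857.44512.

342.55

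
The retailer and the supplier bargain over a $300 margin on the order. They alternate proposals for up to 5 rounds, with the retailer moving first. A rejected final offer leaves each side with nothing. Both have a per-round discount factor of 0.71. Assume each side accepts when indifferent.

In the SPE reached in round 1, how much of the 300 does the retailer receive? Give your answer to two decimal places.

207.09

Round 5 (the retailer proposes): the supplier will accept anything ≥ 0, so the retailer offers 0 and keeps 300.
Round 4 (the supplier proposes): the retailer can get 300 next round, worth 0.71 × 300 = 213 now, so the supplier offers 213, keeping 87.
Round 3 (the retailer proposes): the supplier can get 87 next round, worth 0.71 × 87 = 61.77 now. The retailer offers 61.77 and keeps 300 − 61.77 = 238.23.
Round 2 (the supplier proposes): the retailer can get 238.23 next round, worth 0.71 × 238.23 = 169.1433 now; the supplier offers that and keeps 130.8567.
Round 1 (the retailer proposes): the supplier can get 130.8567 next round, worth 0.71 × 130.8567 = 92.908257 now. The retailer offers 92.908257 and keeps 300 − 92.908257 = 207.091743.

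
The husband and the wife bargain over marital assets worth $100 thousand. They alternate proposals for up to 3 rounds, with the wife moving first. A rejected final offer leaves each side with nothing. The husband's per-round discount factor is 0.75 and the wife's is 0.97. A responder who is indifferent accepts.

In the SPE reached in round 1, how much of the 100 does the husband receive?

Round 3 (the wife proposes): the husband will accept anything ≥ 0, so the wife offers 0 and keeps 100.
Round 2 (the husband proposes): the wife can get 100 next round, worth 0.97 × 100 = 97 now; the husband offers that and keeps 3.
Round 1 (the wife proposes): the husband can get 3 next round, worth 0.75 × 3 = 2.25 now, so the wife offers 2.25, keeping 97.75.

2.25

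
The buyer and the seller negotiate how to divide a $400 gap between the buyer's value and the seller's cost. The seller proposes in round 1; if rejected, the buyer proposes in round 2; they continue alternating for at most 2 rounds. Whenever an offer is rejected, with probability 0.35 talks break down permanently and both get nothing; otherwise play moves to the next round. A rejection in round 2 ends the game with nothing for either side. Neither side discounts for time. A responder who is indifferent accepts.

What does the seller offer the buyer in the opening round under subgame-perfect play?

260

Round 2 (the buyer proposes): rejection yields 0 for the seller; the buyer offers 0 and keeps 400.
Round 1 (the seller proposes): rejecting gives the buyer an expected 0.65 × 400 = 260, so the seller offers 260, keeping 140.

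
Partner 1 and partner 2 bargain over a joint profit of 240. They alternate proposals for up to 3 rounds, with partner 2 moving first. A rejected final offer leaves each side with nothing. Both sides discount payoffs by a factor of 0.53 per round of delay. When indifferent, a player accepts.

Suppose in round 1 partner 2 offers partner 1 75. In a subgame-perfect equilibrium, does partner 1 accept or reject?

Round 3 (partner 2 proposes): partner 1 will accept anything ≥ 0, so partner 2 offers 0 and keeps 240.
Round 2 (partner 1 proposes): partner 2 can get 240 next round, worth 0.53 × 240 = 127.2 now; partner 1 offers that and keeps 112.8.
So by rejecting in round 1, partner 1 gets 112.8 next round, worth 0.53 × 112.8 = 59.784 now.
Offer 75 ≥ 59.784, so partner 1 accepts.

Accept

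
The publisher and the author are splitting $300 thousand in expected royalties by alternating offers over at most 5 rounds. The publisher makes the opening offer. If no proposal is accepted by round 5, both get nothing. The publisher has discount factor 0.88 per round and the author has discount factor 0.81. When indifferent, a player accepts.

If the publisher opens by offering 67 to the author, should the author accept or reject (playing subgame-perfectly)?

Accept

Round 5 (the publisher proposes): the author will accept anything ≥ 0, so the publisher offers 0 and keeps 300.
Round 4 (the author proposes): the publisher can get 300 next round, worth 0.88 × 300 = 264 now. The author offers 264 and keeps 300 − 264 = 36.
Round 3 (the publisher proposes): the author can get 36 next round, worth 0.81 × 36 = 29.16 now. The publisher offers 29.16 and keeps 300 − 29.16 = 270.84.
Round 2 (the author proposes): the publisher can get 270.84 next round, worth 0.88 × 270.84 = 238.3392 now; the author offers that and keeps 61.6608.
So by rejecting in round 1, the author gets 61.6608 next round, worth 0.81 × 61.6608 = 49.945248 now.
Offer 67 ≥ 49.945248, so the author accepts.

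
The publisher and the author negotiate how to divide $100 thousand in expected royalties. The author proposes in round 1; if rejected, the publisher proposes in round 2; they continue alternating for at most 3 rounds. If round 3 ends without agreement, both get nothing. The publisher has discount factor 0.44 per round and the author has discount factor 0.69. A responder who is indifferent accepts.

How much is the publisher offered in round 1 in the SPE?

Solve by backward induction from round 3.
Round 3 (the author proposes): rejection yields 0 for the publisher; the author offers 0 and keeps 100.
Round 2 (the publisher proposes): the author can get 100 next round, worth 0.69 × 100 = 69 now, so the publisher offers 69, keeping 31.
Round 1 (the author proposes): the publisher can get 31 next round, worth 0.44 × 31 = 13.64 now. The author offers 13.64 and keeps 100 − 13.64 = 86.36.

13.64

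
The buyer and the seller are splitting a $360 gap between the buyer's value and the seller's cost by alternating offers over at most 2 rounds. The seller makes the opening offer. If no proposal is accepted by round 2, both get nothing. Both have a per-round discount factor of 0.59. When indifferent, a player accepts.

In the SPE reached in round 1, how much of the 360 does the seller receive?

147.6

Work backward from the last round.
Round 2 (the buyer proposes): the seller will accept anything ≥ 0, so the buyer offers 0 and keeps 360.
Round 1 (the seller proposes): the buyer can get 360 next round, worth 0.59 × 360 = 212.4 now. The seller offers 212.4 and keeps 360 − 212.4 = 147.6.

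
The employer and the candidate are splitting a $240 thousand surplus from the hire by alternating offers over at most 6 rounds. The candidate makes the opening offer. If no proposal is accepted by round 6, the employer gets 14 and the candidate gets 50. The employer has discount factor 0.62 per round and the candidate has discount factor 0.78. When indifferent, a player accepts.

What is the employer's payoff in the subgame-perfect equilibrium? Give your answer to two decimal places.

76.12

Work backward from the last round.
Round 6 (the employer proposes): the candidate gets 50 if talks fail, so the employer offers 50 and keeps 190.
Round 5 (the candidate proposes): the employer can get 190 next round, worth 0.62 × 190 = 117.8 now, so the candidate offers 117.8, keeping 122.2.
Round 4 (the employer proposes): the candidate can get 122.2 next round, worth 0.78 × 122.2 = 95.316 now; the employer offers that and keeps 144.684.
Round 3 (the candidate proposes): the employer can get 144.684 next round, worth 0.62 × 144.684 = 89.70408 now, so the candidate offers 89.70408, keeping 150.29592.
Round 2 (the employer proposes): the candidate can get 150.29592 next round, worth 0.78 × 150.29592 = 117.2308176 now. The employer offers 117.2308176 and keeps 240 − 117.2308176 = 122.7691824.
Round 1 (the candidate proposes): the employer can get 122.7691824 next round, worth 0.62 × 122.7691824 = 76.116893088 now; the candidate offers that and keeps 163.883106912.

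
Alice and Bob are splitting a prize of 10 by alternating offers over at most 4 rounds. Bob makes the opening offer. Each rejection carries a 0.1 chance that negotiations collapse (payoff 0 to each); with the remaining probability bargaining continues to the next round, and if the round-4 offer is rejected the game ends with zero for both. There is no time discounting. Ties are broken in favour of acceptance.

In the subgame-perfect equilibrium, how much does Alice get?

Round 4 (Alice proposes): Bob will accept anything ≥ 0, so Alice offers 0 and keeps 10.
Round 3 (Bob proposes): rejecting gives Alice an expected 0.9 × 10 = 9; Bob offers that and keeps 1.
Round 2 (Alice proposes): rejecting gives Bob an expected 0.9 × 1 = 0.9. Alice offers 0.9 and keeps 10 − 0.9 = 9.1.
Round 1 (Bob proposes): rejecting gives Alice an expected 0.9 × 9.1 = 8.19; Bob offers that and keeps 1.81.

8.19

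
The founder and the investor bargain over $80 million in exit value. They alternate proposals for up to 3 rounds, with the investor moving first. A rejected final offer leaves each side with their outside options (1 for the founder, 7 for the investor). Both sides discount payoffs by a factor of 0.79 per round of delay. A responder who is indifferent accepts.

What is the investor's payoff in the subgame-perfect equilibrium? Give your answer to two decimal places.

66.10

Work backward from the last round.
Round 3 (the investor proposes): the founder gets 1 if talks fail, so the investor offers 1 and keeps 79.
Round 2 (the founder proposes): the investor can get 79 next round, worth 0.79 × 79 = 62.41 now. The founder offers 62.41 and keeps 80 − 62.41 = 17.59.
Round 1 (the investor proposes): the founder can get 17.59 next round, worth 0.79 × 17.59 = 13.8961 now, so the investor offers 13.8961, keeping 66.1039.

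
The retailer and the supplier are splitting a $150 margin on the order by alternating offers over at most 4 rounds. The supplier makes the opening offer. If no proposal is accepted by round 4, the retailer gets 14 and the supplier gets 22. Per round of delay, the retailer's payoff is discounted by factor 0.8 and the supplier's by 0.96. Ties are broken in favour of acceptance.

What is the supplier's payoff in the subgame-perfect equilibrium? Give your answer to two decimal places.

Round 4 (the retailer proposes): the supplier gets 22 if talks fail, so the retailer offers 22 and keeps 128.
Round 3 (the supplier proposes): the retailer can get 128 next round, worth 0.8 × 128 = 102.4 now; the supplier offers that and keeps 47.6.
Round 2 (the retailer proposes): the supplier can get 47.6 next round, worth 0.96 × 47.6 = 45.696 now, so the retailer offers 45.696, keeping 104.304.
Round 1 (the supplier proposes): the retailer can get 104.304 next round, worth 0.8 × 104.304 = 83.4432 now; the supplier offers that and keeps 66.5568.

66.56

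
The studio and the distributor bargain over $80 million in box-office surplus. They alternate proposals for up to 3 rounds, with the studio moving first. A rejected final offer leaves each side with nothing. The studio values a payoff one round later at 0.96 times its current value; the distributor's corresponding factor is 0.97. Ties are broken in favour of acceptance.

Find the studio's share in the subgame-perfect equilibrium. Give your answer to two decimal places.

76.90

Work backward from the last round.
Round 3 (the studio proposes): rejection yields 0 for the distributor; the studio offers 0 and keeps 80.
Round 2 (the distributor proposes): the studio can get 80 next round, worth 0.96 × 80 = 76.8 now, so the distributor offers 76.8, keeping 3.2.
Round 1 (the studio proposes): the distributor can get 3.2 next round, worth 0.97 × 3.2 = 3.104 now. The studio offers 3.104 and keeps 80 − 3.104 = 76.896.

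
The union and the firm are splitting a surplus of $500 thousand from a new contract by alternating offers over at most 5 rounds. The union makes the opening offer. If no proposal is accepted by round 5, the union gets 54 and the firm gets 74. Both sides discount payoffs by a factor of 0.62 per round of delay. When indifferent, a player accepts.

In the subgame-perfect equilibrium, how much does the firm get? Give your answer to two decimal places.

Round 5 (the union proposes): the firm gets 74 if talks fail, so the union offers 74 and keeps 426.
Round 4 (the firm proposes): the union can get 426 next round, worth 0.62 × 426 = 264.12 now; the firm offers that and keeps 235.88.
Round 3 (the union proposes): the firm can get 235.88 next round, worth 0.62 × 235.88 = 146.2456 now; the union offers that and keeps 353.7544.
Round 2 (the firm proposes): the union can get 353.7544 next round, worth 0.62 × 353.7544 = 219.327728 now, so the firm offers 219.327728, keeping 280.672272.
Round 1 (the union proposes): the firm can get 280.672272 next round, worth 0.62 × 280.672272 = 174.01680864 now. The union offers 174.01680864 and keeps 500 − 174.01680864 = 325.98319136.

174.02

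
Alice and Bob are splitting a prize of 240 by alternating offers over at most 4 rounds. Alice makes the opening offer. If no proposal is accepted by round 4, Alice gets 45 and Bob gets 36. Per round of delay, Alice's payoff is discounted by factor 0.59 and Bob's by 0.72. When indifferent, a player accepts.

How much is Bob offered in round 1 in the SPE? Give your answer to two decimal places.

Solve by backward induction from round 4.
Round 4 (Bob proposes): Alice gets 45 if talks fail, so Bob offers 45 and keeps 195.
Round 3 (Alice proposes): Bob can get 195 next round, worth 0.72 × 195 = 140.4 now. Alice offers 140.4 and keeps 240 − 140.4 = 99.6.
Round 2 (Bob proposes): Alice can get 99.6 next round, worth 0.59 × 99.6 = 58.764 now. Bob offers 58.764 and keeps 240 − 58.764 = 181.236.
Round 1 (Alice proposes): Bob can get 181.236 next round, worth 0.72 × 181.236 = 130.48992 now, so Alice offers 130.48992, keeping 109.51008.

130.49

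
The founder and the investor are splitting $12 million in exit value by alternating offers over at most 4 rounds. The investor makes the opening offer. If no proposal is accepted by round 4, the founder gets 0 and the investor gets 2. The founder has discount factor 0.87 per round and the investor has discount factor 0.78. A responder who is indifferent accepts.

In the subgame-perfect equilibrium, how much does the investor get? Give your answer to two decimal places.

Round 4 (the founder proposes): the investor gets 2 if talks fail, so the founder offers 2 and keeps 10.
Round 3 (the investor proposes): the founder can get 10 next round, worth 0.87 × 10 = 8.7 now. The investor offers 8.7 and keeps 12 − 8.7 = 3.3.
Round 2 (the founder proposes): the investor can get 3.3 next round, worth 0.78 × 3.3 = 2.574 now; the founder offers that and keeps 9.426.
Round 1 (the investor proposes): the founder can get 9.426 next round, worth 0.87 × 9.426 = 8.20062 now. The investor offers 8.20062 and keeps 12 − 8.20062 = 3.79938.

3.80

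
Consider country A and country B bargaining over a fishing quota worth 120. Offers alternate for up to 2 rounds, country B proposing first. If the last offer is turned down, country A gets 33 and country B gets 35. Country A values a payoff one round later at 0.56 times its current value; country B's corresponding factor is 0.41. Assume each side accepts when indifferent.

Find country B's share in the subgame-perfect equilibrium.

72.4

Round 2 (country A proposes): country B gets 35 if talks fail, so country A offers 35 and keeps 85.
Round 1 (country B proposes): country A can get 85 next round, worth 0.56 × 85 = 47.6 now. Country B offers 47.6 and keeps 120 − 47.6 = 72.4.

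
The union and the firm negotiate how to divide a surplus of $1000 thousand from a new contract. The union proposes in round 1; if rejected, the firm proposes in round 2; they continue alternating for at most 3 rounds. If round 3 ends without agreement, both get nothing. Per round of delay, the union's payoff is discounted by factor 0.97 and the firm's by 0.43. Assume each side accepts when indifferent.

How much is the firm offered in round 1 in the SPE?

12.9

Round 3 (the union proposes): the firm will accept anything ≥ 0, so the union offers 0 and keeps 1000.
Round 2 (the firm proposes): the union can get 1000 next round, worth 0.97 × 1000 = 970 now, so the firm offers 970, keeping 30.
Round 1 (the union proposes): the firm can get 30 next round, worth 0.43 × 30 = 12.9 now; the union offers that and keeps 987.1.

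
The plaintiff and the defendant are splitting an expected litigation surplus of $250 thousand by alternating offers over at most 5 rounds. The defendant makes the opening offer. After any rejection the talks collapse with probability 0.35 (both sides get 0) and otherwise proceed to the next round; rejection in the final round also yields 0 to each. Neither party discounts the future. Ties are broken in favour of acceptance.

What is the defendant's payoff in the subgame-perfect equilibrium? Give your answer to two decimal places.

169.10

Round 5 (the defendant proposes): rejection yields 0 for the plaintiff; the defendant offers 0 and keeps 250.
Round 4 (the plaintiff proposes): rejecting gives the defendant an expected 0.65 × 250 = 162.5; the plaintiff offers that and keeps 87.5.
Round 3 (the defendant proposes): rejecting gives the plaintiff an expected 0.65 × 87.5 = 56.875, so the defendant offers 56.875, keeping 193.125.
Round 2 (the plaintiff proposes): rejecting gives the defendant an expected 0.65 × 193.125 = 125.53125, so the plaintiff offers 125.53125, keeping 124.46875.
Round 1 (the defendant proposes): rejecting gives the plaintiff an expected 0.65 × 124.46875 = 80.9046875, so the defendant offers 80.9046875, keeping 169.0953125.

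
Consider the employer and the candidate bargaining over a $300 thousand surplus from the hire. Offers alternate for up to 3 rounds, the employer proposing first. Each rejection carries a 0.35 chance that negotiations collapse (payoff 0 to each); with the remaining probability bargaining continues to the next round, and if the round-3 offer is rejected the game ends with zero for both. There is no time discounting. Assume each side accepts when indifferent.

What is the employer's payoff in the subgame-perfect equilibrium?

Round 3 (the employer proposes): the candidate will accept anything ≥ 0, so the employer offers 0 and keeps 300.
Round 2 (the candidate proposes): rejecting gives the employer an expected 0.65 × 300 = 195; the candidate offers that and keeps 105.
Round 1 (the employer proposes): rejecting gives the candidate an expected 0.65 × 105 = 68.25; the employer offers that and keeps 231.75.

231.75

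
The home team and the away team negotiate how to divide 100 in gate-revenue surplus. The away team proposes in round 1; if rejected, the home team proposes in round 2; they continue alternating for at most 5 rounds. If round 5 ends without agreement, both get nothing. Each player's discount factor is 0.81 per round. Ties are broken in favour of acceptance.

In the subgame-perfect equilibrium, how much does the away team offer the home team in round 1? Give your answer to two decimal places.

25.49

Solve by backward induction from round 5.
Round 5 (the away team proposes): rejection yields 0 for the home team; the away team offers 0 and keeps 100.
Round 4 (the home team proposes): the away team can get 100 next round, worth 0.81 × 100 = 81 now. The home team offers 81 and keeps 100 − 81 = 19.
Round 3 (the away team proposes): the home team can get 19 next round, worth 0.81 × 19 = 15.39 now, so the away team offers 15.39, keeping 84.61.
Round 2 (the home team proposes): the away team can get 84.61 next round, worth 0.81 × 84.61 = 68.5341 now. The home team offers 68.5341 and keeps 100 − 68.5341 = 31.4659.
Round 1 (the away team proposes): the home team can get 31.4659 next round, worth 0.81 × 31.4659 = 25.487379 now. The away team offers 25.487379 and keeps 100 − 25.487379 = 74.512621.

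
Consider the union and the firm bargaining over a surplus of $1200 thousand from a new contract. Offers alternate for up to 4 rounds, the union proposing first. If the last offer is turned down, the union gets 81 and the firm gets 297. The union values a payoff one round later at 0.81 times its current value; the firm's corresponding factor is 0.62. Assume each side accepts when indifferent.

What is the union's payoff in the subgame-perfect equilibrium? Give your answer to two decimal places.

Round 4 (the firm proposes): the union gets 81 if talks fail, so the firm offers 81 and keeps 1119.
Round 3 (the union proposes): the firm can get 1119 next round, worth 0.62 × 1119 = 693.78 now; the union offers that and keeps 506.22.
Round 2 (the firm proposes): the union can get 506.22 next round, worth 0.81 × 506.22 = 410.0382 now. The firm offers 410.0382 and keeps 1200 − 410.0382 = 789.9618.
Round 1 (the union proposes): the firm can get 789.9618 next round, worth 0.62 × 789.9618 = 489.776316 now, so the union offers 489.776316, keeping 710.223684.

710.22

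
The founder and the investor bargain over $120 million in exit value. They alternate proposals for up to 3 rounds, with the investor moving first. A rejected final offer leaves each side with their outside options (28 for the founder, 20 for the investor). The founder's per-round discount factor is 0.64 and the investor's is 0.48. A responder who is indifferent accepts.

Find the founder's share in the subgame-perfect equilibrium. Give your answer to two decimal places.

Round 3 (the investor proposes): the founder gets 28 if talks fail, so the investor offers 28 and keeps 92.
Round 2 (the founder proposes): the investor can get 92 next round, worth 0.48 × 92 = 44.16 now, so the founder offers 44.16, keeping 75.84.
Round 1 (the investor proposes): the founder can get 75.84 next round, worth 0.64 × 75.84 = 48.5376 now, so the investor offers 48.5376, keeping 71.4624.

48.54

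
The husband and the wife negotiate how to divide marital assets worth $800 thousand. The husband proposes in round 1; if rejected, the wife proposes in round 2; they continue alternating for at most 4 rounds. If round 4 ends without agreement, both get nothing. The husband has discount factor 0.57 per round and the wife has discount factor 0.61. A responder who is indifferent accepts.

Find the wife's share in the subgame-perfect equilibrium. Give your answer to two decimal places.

379.52

Solve by backward induction from round 4.
Round 4 (the wife proposes): the husband will accept anything ≥ 0, so the wife offers 0 and keeps 800.
Round 3 (the husband proposes): the wife can get 800 next round, worth 0.61 × 800 = 488 now; the husband offers that and keeps 312.
Round 2 (the wife proposes): the husband can get 312 next round, worth 0.57 × 312 = 177.84 now. The wife offers 177.84 and keeps 800 − 177.84 = 622.16.
Round 1 (the husband proposes): the wife can get 622.16 next round, worth 0.61 × 622.16 = 379.5176 now. The husband offers 379.5176 and keeps 800 − 379.5176 = 420.4824.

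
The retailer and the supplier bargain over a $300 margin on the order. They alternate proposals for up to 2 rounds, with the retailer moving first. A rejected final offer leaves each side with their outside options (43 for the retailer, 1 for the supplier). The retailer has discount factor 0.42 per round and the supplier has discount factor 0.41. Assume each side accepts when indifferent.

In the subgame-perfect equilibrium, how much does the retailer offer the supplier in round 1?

105.37

Round 2 (the supplier proposes): the retailer gets 43 if talks fail, so the supplier offers 43 and keeps 257.
Round 1 (the retailer proposes): the supplier can get 257 next round, worth 0.41 × 257 = 105.37 now, so the retailer offers 105.37, keeping 194.63.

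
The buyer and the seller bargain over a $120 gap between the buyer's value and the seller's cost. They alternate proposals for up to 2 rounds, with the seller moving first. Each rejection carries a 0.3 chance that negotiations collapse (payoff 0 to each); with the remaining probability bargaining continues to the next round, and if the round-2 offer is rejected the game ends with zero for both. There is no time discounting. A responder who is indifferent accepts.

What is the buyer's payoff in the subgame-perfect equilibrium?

Round 2 (the buyer proposes): the seller will accept anything ≥ 0, so the buyer offers 0 and keeps 120.
Round 1 (the seller proposes): rejecting gives the buyer an expected 0.7 × 120 = 84. The seller offers 84 and keeps 120 − 84 = 36.

84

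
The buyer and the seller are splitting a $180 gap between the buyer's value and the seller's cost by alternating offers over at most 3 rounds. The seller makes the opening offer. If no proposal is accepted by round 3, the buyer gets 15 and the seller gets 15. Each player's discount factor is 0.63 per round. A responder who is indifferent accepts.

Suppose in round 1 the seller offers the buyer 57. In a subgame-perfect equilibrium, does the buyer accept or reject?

Accept

Round 3 (the seller proposes): the buyer gets 15 if talks fail, so the seller offers 15 and keeps 165.
Round 2 (the buyer proposes): the seller can get 165 next round, worth 0.63 × 165 = 103.95 now, so the buyer offers 103.95, keeping 76.05.
So by rejecting in round 1, the buyer gets 76.05 next round, worth 0.63 × 76.05 = 47.9115 now.
Offer 57 ≥ 47.9115, so the buyer accepts.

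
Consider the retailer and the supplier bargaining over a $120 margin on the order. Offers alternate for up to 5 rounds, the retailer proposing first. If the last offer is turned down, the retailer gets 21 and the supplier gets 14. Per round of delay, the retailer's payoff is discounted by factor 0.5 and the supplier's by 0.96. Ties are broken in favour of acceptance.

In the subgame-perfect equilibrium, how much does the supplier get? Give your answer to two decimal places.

88.47

Round 5 (the retailer proposes): the supplier gets 14 if talks fail, so the retailer offers 14 and keeps 106.
Round 4 (the supplier proposes): the retailer can get 106 next round, worth 0.5 × 106 = 53 now. The supplier offers 53 and keeps 120 − 53 = 67.
Round 3 (the retailer proposes): the supplier can get 67 next round, worth 0.96 × 67 = 64.32 now; the retailer offers that and keeps 55.68.
Round 2 (the supplier proposes): the retailer can get 55.68 next round, worth 0.5 × 55.68 = 27.84 now; the supplier offers that and keeps 92.16.
Round 1 (the retailer proposes): the supplier can get 92.16 next round, worth 0.96 × 92.16 = 88.4736 now; the retailer offers that and keeps 31.5264.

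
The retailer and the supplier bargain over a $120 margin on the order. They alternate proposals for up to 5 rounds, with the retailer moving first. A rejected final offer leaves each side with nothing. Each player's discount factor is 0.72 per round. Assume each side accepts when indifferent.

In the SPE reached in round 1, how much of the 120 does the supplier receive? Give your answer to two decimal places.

36.73

Work backward from the last round.
Round 5 (the retailer proposes): rejection yields 0 for the supplier; the retailer offers 0 and keeps 120.
Round 4 (the supplier proposes): the retailer can get 120 next round, worth 0.72 × 120 = 86.4 now. The supplier offers 86.4 and keeps 120 − 86.4 = 33.6.
Round 3 (the retailer proposes): the supplier can get 33.6 next round, worth 0.72 × 33.6 = 24.192 now, so the retailer offers 24.192, keeping 95.808.
Round 2 (the supplier proposes): the retailer can get 95.808 next round, worth 0.72 × 95.808 = 68.98176 now. The supplier offers 68.98176 and keeps 120 − 68.98176 = 51.01824.
Round 1 (the retailer proposes): the supplier can get 51.01824 next round, worth 0.72 × 51.01824 = 36.7331328 now; the retailer offers that and keeps 83.2668672.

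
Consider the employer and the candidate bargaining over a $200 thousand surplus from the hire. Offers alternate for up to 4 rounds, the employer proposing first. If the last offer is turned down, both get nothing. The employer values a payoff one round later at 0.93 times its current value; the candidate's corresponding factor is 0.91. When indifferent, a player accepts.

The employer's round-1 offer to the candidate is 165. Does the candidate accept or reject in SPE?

Reject

Work out the candidate's continuation value if the offer is rejected.
Round 4 (the candidate proposes): the employer will accept anything ≥ 0, so the candidate offers 0 and keeps 200.
Round 3 (the employer proposes): the candidate can get 200 next round, worth 0.91 × 200 = 182 now, so the employer offers 182, keeping 18.
Round 2 (the candidate proposes): the employer can get 18 next round, worth 0.93 × 18 = 16.74 now, so the candidate offers 16.74, keeping 183.26.
So by rejecting in round 1, the candidate gets 183.26 next round, worth 0.91 × 183.26 = 166.7666 now.
Offer 165 < 166.7666, so the candidate rejects.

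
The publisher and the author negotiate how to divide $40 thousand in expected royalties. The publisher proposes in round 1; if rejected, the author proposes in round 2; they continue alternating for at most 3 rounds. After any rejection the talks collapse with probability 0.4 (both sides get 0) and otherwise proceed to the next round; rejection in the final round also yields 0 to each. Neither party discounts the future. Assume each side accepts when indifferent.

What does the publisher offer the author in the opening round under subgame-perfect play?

By backward induction:
Round 3 (the publisher proposes): rejection yields 0 for the author; the publisher offers 0 and keeps 40.
Round 2 (the author proposes): rejecting gives the publisher an expected 0.6 × 40 = 24. The author offers 24 and keeps 40 − 24 = 16.
Round 1 (the publisher proposes): rejecting gives the author an expected 0.6 × 16 = 9.6. The publisher offers 9.6 and keeps 40 − 9.6 = 30.4.

9.6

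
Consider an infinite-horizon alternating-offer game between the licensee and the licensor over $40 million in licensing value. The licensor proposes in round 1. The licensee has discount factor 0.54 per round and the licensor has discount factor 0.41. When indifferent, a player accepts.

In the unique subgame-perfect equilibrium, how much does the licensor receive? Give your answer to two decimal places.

Let x be the licensor's share when the licensor proposes and y be the licensee's share when the licensee proposes.
The licensee accepts iff offered ≥ 0.54·y, so x = 40 − 0.54y. Symmetrically y = 40 − 0.41x.
Substituting: x = 40 − 0.54(40 − 0.41x), giving x(1 − 0.41·0.54) = 40(1 − 0.54).
So x = 40 × 0.46 / 0.7786 ≈ 23.6322, and the licensee receives 40 − x ≈ 16.3678.

23.63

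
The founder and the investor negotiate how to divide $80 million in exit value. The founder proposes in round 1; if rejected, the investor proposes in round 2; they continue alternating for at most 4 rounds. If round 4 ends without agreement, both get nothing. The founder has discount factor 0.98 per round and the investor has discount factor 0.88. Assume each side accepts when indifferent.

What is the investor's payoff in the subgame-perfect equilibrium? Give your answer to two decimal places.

Work backward from the last round.
Round 4 (the investor proposes): rejection yields 0 for the founder; the investor offers 0 and keeps 80.
Round 3 (the founder proposes): the investor can get 80 next round, worth 0.88 × 80 = 70.4 now; the founder offers that and keeps 9.6.
Round 2 (the investor proposes): the founder can get 9.6 next round, worth 0.98 × 9.6 = 9.408 now. The investor offers 9.408 and keeps 80 − 9.408 = 70.592.
Round 1 (the founder proposes): the investor can get 70.592 next round, worth 0.88 × 70.592 = 62.12096 now, so the founder offers 62.12096, keeping 17.87904.

62.12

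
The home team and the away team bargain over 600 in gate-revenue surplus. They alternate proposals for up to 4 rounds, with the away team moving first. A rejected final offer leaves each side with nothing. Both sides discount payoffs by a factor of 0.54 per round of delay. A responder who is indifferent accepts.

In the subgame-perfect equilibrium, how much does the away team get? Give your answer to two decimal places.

Round 4 (the home team proposes): rejection yields 0 for the away team; the home team offers 0 and keeps 600.
Round 3 (the away team proposes): the home team can get 600 next round, worth 0.54 × 600 = 324 now, so the away team offers 324, keeping 276.
Round 2 (the home team proposes): the away team can get 276 next round, worth 0.54 × 276 = 149.04 now, so the home team offers 149.04, keeping 450.96.
Round 1 (the away team proposes): the home team can get 450.96 next round, worth 0.54 × 450.96 = 243.5184 now, so the away team offers 243.5184, keeping 356.4816.

356.48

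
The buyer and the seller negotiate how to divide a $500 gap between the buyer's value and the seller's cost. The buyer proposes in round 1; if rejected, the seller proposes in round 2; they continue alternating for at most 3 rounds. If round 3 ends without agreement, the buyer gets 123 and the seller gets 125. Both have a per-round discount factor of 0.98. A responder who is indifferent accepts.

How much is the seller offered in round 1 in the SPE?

Round 3 (the buyer proposes): the seller gets 125 if talks fail, so the buyer offers 125 and keeps 375.
Round 2 (the seller proposes): the buyer can get 375 next round, worth 0.98 × 375 = 367.5 now, so the seller offers 367.5, keeping 132.5.
Round 1 (the buyer proposes): the seller can get 132.5 next round, worth 0.98 × 132.5 = 129.85 now, so the buyer offers 129.85, keeping 370.15.

129.85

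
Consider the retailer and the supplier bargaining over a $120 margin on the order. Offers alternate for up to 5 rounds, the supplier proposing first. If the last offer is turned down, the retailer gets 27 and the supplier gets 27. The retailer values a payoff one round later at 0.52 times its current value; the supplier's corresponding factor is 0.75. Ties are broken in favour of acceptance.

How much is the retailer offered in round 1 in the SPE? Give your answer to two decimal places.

25.79

Work backward from the last round.
Round 5 (the supplier proposes): the retailer gets 27 if talks fail, so the supplier offers 27 and keeps 93.
Round 4 (the retailer proposes): the supplier can get 93 next round, worth 0.75 × 93 = 69.75 now. The retailer offers 69.75 and keeps 120 − 69.75 = 50.25.
Round 3 (the supplier proposes): the retailer can get 50.25 next round, worth 0.52 × 50.25 = 26.13 now. The supplier offers 26.13 and keeps 120 − 26.13 = 93.87.
Round 2 (the retailer proposes): the supplier can get 93.87 next round, worth 0.75 × 93.87 = 70.4025 now. The retailer offers 70.4025 and keeps 120 − 70.4025 = 49.5975.
Round 1 (the supplier proposes): the retailer can get 49.5975 next round, worth 0.52 × 49.5975 = 25.7907 now, so the supplier offers 25.7907, keeping 94.2093.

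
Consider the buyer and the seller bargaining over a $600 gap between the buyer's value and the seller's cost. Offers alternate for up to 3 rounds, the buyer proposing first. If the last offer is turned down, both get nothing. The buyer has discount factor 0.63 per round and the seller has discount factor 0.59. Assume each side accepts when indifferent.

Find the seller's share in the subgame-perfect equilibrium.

Round 3 (the buyer proposes): rejection yields 0 for the seller; the buyer offers 0 and keeps 600.
Round 2 (the seller proposes): the buyer can get 600 next round, worth 0.63 × 600 = 378 now; the seller offers that and keeps 222.
Round 1 (the buyer proposes): the seller can get 222 next round, worth 0.59 × 222 = 130.98 now, so the buyer offers 130.98, keeping 469.02.

130.98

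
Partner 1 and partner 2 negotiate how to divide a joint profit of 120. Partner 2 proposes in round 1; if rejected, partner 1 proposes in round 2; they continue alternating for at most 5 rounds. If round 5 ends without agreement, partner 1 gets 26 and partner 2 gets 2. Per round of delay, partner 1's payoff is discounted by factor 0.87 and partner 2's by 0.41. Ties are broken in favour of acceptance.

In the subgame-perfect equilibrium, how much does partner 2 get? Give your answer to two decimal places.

Round 5 (partner 2 proposes): partner 1 gets 26 if talks fail, so partner 2 offers 26 and keeps 94.
Round 4 (partner 1 proposes): partner 2 can get 94 next round, worth 0.41 × 94 = 38.54 now; partner 1 offers that and keeps 81.46.
Round 3 (partner 2 proposes): partner 1 can get 81.46 next round, worth 0.87 × 81.46 = 70.8702 now, so partner 2 offers 70.8702, keeping 49.1298.
Round 2 (partner 1 proposes): partner 2 can get 49.1298 next round, worth 0.41 × 49.1298 = 20.143218 now. Partner 1 offers 20.143218 and keeps 120 − 20.143218 = 99.856782.
Round 1 (partner 2 proposes): partner 1 can get 99.856782 next round, worth 0.87 × 99.856782 = 86.87540034 now. Partner 2 offers 86.87540034 and keeps 120 − 86.87540034 = 33.12459966.

33.12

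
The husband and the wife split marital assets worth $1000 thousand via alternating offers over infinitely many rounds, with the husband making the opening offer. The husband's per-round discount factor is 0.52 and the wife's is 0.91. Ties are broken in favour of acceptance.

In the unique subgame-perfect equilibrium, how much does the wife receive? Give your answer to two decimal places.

829.16

When the husband proposes, the wife accepts any offer worth at least 0.91 times what the wife would get by proposing next round; and vice versa.
This gives x = 1000 − 0.91y and y = 1000 − 0.52x, where x and y are each side's share when it proposes.
Hence (1 − 0.91·0.52)x = 1000(1 − 0.91), i.e. 0.5268·x = 90.
x ≈ 170.8428; the wife's share is 1000 − x ≈ 829.1572.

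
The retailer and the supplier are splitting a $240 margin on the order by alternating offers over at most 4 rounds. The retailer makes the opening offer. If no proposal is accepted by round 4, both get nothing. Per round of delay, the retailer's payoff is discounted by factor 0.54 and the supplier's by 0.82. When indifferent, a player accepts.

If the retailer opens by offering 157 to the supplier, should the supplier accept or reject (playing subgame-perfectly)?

Round 4 (the supplier proposes): rejection yields 0 for the retailer; the supplier offers 0 and keeps 240.
Round 3 (the retailer proposes): the supplier can get 240 next round, worth 0.82 × 240 = 196.8 now; the retailer offers that and keeps 43.2.
Round 2 (the supplier proposes): the retailer can get 43.2 next round, worth 0.54 × 43.2 = 23.328 now, so the supplier offers 23.328, keeping 216.672.
So by rejecting in round 1, the supplier gets 216.672 next round, worth 0.82 × 216.672 = 177.67104 now.
Offer 157 < 177.67104, so the supplier rejects.

Reject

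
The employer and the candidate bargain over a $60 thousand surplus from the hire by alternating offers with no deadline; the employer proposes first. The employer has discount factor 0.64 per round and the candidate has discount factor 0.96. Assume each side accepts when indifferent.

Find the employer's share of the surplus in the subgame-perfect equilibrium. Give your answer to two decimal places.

In a stationary SPE each proposer offers the other exactly their discounted continuation value.
If the employer keeps x when proposing and the candidate keeps y when proposing, then x = 60 − 0.96y and y = 60 − 0.64x.
Solving: x = 60(1 − 0.96) / (1 − 0.64·0.96) = 2.4 / 0.3856 ≈ 6.2241.
The candidate gets 60 − 6.2241 ≈ 53.7759.

6.22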